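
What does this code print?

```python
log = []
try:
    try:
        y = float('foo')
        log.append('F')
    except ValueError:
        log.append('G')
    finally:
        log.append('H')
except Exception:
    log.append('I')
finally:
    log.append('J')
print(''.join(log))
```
GHJ

Both finally blocks run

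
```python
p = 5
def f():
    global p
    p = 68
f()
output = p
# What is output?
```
68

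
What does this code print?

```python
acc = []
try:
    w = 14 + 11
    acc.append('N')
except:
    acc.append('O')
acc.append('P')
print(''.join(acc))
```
NP

No exception, try block completes normally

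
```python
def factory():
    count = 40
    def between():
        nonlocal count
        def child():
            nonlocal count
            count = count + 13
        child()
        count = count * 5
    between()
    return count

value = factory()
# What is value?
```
265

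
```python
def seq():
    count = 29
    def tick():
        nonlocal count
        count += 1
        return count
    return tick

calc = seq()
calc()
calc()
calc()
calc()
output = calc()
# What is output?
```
34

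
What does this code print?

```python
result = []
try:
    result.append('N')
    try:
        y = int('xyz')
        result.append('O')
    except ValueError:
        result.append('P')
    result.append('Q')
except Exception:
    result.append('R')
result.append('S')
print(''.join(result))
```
NPQS

Inner exception caught by inner handler, outer continues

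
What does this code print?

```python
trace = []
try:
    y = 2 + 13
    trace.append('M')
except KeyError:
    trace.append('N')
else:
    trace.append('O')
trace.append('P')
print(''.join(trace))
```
MOP

else block runs when no exception occurs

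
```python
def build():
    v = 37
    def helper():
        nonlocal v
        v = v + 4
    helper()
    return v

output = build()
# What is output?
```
41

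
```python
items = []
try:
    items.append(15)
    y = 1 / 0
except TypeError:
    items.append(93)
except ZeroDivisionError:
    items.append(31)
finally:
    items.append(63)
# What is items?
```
[15, 31, 63]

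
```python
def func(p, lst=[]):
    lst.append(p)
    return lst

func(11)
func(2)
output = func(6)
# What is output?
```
[11, 2, 6]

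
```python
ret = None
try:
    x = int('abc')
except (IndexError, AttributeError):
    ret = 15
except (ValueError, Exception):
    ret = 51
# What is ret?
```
51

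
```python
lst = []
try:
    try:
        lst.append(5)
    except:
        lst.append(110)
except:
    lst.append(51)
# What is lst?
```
[5]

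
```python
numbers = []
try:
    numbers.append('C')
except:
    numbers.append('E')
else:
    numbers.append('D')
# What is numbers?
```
['C', 'D']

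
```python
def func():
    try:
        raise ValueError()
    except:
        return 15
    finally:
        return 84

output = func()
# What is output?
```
84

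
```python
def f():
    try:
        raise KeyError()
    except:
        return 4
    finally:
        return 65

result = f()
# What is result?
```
65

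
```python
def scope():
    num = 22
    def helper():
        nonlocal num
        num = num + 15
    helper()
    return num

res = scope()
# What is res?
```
37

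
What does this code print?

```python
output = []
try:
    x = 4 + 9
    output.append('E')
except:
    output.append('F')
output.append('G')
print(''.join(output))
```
EG

No exception, try block completes normally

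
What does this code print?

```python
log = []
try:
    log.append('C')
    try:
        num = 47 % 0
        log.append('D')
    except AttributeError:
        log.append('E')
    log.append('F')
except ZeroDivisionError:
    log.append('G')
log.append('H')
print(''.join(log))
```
CGH

Inner handler doesn't match, propagates to outer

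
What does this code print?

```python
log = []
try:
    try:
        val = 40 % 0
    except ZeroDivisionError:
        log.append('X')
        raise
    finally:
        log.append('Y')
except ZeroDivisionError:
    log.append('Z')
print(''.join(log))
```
XYZ

finally runs before re-raised exception propagates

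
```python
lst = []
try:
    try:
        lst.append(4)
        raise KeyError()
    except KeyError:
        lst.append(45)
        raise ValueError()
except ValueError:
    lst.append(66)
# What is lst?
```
[4, 45, 66]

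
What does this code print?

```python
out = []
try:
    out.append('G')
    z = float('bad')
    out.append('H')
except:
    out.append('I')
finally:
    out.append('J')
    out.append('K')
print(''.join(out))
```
GIJK

Code before exception runs, then except, then all of finally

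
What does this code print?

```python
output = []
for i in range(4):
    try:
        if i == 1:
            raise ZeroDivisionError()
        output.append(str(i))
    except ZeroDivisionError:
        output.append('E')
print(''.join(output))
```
0E23

Exception on i=1 caught, loop continues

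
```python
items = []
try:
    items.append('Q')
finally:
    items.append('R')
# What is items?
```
['Q', 'R']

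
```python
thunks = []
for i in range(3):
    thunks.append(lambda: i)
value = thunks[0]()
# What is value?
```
2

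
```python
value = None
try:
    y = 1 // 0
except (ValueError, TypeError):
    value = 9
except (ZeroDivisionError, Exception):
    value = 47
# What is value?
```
47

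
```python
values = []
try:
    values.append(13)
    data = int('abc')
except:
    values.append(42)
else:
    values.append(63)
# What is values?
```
[13, 42]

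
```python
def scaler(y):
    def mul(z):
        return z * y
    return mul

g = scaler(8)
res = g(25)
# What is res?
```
200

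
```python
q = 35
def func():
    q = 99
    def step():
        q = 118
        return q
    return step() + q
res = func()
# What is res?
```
217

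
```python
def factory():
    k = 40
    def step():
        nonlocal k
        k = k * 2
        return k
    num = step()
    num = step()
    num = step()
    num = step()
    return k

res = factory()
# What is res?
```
640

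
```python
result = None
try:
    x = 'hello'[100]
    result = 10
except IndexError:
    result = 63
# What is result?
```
63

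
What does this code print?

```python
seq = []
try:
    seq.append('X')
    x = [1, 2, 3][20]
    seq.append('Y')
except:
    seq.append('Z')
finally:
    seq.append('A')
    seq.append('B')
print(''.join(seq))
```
XZAB

Code before exception runs, then except, then all of finally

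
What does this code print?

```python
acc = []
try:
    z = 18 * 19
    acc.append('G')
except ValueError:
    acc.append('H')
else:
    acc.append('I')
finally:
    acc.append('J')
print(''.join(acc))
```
GIJ

else runs before finally when no exception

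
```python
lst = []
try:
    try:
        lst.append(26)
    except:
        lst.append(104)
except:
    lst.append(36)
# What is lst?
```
[26]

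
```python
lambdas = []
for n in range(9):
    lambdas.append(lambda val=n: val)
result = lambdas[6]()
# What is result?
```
6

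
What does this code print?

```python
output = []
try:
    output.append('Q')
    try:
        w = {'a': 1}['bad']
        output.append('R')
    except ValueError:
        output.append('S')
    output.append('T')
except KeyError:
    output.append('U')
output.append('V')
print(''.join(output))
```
QUV

Inner handler doesn't match, propagates to outer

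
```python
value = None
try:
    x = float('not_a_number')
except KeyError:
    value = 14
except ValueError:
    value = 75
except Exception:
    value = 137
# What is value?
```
75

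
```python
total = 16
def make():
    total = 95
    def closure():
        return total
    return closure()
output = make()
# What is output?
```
95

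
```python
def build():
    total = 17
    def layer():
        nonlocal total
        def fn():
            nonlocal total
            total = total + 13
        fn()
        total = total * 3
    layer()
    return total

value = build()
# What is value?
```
90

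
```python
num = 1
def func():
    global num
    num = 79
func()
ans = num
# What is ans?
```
79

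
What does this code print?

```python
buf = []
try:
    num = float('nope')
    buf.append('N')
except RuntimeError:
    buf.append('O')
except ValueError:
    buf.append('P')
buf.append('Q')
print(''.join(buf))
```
PQ

ValueError is caught by its specific handler, not RuntimeError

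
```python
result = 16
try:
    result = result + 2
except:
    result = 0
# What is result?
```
18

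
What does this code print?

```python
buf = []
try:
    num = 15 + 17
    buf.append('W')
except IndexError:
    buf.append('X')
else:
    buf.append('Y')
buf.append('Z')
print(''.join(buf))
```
WYZ

else block runs when no exception occurs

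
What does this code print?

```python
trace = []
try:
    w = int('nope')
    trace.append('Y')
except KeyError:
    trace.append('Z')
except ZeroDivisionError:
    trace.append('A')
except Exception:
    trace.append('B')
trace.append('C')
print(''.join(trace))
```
BC

ValueError not specifically caught, falls to Exception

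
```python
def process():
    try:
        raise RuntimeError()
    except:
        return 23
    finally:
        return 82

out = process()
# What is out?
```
82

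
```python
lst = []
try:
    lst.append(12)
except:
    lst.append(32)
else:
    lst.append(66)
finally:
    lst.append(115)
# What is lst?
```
[12, 66, 115]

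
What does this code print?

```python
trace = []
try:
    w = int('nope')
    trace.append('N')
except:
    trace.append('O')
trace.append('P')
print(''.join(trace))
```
OP

Exception raised in try, caught by bare except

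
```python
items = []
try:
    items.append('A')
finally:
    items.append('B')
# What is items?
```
['A', 'B']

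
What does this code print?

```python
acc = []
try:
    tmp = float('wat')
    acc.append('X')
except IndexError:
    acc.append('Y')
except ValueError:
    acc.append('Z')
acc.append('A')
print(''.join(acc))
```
ZA

ValueError is caught by its specific handler, not IndexError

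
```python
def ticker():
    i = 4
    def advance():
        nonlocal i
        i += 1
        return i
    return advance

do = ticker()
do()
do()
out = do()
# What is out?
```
7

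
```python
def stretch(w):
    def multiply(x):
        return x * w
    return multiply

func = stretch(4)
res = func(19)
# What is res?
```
76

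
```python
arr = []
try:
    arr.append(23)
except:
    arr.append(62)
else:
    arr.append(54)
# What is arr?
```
[23, 54]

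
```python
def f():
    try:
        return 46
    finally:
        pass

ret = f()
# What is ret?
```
46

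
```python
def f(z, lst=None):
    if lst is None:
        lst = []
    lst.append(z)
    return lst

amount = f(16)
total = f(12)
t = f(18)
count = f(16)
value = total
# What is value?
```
[12]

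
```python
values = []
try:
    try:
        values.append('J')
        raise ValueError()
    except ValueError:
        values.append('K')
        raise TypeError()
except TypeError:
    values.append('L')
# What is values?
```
['J', 'K', 'L']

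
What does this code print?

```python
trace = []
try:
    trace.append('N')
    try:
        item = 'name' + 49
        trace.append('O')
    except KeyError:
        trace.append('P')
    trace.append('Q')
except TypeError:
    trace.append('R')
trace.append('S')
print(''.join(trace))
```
NRS

Inner handler doesn't match, propagates to outer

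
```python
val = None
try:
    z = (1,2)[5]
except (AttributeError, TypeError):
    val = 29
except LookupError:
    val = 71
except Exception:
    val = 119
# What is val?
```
71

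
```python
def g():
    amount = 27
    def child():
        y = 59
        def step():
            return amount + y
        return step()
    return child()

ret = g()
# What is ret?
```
86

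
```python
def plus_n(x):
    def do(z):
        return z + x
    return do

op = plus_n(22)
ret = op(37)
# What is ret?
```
59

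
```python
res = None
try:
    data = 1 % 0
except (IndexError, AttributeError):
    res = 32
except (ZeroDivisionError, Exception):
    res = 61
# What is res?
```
61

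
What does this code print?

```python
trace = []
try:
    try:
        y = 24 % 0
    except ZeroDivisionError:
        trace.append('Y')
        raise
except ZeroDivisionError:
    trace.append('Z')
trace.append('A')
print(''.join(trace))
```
YZA

raise without argument re-raises current exception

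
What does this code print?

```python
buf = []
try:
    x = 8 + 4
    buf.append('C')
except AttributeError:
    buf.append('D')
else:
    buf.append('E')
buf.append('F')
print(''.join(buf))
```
CEF

else block runs when no exception occurs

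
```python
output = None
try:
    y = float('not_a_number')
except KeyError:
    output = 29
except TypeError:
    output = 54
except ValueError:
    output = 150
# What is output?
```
150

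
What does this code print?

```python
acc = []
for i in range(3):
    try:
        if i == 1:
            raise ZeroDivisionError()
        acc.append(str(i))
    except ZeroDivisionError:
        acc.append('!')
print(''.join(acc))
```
0!2

Exception on i=1 caught, loop continues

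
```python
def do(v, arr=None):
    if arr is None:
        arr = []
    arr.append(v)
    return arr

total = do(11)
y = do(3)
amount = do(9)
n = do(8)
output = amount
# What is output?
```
[9]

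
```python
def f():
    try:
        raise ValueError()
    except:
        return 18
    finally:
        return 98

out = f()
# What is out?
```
98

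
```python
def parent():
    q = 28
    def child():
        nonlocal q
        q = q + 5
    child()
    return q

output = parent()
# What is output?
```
33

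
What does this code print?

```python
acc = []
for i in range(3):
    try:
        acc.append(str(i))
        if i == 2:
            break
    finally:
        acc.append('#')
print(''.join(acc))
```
0#1#2#

finally runs even when breaking out of loop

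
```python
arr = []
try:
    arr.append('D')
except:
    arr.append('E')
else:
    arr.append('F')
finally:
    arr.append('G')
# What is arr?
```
['D', 'F', 'G']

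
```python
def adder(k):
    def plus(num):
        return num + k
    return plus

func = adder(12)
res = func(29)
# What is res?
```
41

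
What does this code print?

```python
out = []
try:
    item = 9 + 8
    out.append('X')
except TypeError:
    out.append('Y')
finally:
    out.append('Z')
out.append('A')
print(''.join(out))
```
XZA

finally runs after normal execution too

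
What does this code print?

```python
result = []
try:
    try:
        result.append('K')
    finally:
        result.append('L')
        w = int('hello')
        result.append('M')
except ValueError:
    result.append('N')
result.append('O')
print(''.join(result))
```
KLNO

Exception in inner finally caught by outer except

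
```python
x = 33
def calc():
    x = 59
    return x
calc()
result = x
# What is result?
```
33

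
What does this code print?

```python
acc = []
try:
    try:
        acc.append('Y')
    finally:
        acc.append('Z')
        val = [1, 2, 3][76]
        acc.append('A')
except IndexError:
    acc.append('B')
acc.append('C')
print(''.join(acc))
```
YZBC

Exception in inner finally caught by outer except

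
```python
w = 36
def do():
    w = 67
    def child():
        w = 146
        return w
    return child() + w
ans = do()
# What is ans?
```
213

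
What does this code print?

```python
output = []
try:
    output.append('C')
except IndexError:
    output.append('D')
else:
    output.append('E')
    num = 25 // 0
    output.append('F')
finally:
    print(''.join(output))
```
CE

Try succeeds, else appends 'E', ZeroDivisionError in else is uncaught, finally prints before exception propagates ('F' never appended)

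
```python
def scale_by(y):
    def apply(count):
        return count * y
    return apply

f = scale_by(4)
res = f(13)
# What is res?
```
52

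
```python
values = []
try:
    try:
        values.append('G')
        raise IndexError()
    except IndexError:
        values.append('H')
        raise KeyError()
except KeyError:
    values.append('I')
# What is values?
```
['G', 'H', 'I']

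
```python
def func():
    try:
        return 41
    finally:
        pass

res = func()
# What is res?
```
41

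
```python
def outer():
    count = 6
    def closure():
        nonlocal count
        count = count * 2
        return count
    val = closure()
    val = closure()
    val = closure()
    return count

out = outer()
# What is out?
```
48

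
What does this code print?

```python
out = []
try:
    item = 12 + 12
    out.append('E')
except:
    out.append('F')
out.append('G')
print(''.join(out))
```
EG

No exception, try block completes normally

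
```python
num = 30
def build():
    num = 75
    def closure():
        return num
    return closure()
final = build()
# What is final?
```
75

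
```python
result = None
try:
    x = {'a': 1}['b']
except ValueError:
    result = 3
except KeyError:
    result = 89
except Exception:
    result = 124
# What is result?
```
89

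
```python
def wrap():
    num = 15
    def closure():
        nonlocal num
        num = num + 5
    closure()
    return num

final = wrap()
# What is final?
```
20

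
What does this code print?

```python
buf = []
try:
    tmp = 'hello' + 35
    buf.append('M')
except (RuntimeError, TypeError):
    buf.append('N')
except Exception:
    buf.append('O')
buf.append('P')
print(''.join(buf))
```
NP

TypeError matches tuple containing it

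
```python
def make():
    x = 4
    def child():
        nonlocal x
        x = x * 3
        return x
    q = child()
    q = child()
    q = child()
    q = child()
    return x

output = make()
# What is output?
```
324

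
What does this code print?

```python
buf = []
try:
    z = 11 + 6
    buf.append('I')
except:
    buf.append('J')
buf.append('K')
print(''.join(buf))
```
IK

No exception, try block completes normally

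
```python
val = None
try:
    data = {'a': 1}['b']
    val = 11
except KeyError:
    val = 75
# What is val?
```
75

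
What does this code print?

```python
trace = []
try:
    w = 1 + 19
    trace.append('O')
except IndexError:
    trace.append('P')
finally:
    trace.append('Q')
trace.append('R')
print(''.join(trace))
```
OQR

finally runs after normal execution too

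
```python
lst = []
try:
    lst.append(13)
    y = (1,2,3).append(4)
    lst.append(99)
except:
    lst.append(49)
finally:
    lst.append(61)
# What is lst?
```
[13, 49, 61]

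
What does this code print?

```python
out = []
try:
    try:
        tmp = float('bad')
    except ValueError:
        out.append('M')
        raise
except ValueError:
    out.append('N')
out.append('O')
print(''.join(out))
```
MNO

raise without argument re-raises current exception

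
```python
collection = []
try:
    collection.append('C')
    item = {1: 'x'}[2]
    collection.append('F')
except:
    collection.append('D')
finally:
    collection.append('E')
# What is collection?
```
['C', 'D', 'E']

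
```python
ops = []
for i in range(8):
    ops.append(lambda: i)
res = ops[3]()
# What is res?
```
7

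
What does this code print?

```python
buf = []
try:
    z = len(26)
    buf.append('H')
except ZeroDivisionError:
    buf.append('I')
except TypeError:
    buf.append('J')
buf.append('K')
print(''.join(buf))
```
JK

TypeError is caught by its specific handler, not ZeroDivisionError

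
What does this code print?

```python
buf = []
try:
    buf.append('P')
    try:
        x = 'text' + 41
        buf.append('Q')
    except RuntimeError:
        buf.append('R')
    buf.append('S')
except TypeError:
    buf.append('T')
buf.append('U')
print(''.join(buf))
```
PTU

Inner handler doesn't match, propagates to outer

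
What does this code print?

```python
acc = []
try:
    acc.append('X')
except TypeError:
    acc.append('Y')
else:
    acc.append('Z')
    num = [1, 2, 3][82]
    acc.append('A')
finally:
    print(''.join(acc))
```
XZ

Try succeeds, else appends 'Z', IndexError in else is uncaught, finally prints before exception propagates ('A' never appended)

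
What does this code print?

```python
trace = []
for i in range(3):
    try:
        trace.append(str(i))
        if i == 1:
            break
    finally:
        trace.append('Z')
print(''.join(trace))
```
0Z1Z

finally runs even when breaking out of loop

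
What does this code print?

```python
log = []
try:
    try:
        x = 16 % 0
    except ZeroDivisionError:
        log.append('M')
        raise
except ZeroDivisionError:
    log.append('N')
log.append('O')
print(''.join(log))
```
MNO

raise without argument re-raises current exception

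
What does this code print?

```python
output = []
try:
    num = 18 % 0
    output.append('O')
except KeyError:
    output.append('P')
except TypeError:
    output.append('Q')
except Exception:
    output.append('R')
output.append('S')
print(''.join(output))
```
RS

ZeroDivisionError not specifically caught, falls to Exception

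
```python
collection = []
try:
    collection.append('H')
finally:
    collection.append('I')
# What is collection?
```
['H', 'I']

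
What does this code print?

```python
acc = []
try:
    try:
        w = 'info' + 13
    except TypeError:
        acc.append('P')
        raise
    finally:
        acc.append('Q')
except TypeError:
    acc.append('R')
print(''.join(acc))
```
PQR

finally runs before re-raised exception propagates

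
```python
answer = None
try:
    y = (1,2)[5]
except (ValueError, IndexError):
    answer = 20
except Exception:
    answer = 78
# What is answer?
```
20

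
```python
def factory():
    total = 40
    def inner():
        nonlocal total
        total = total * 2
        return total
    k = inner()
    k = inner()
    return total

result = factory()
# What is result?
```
160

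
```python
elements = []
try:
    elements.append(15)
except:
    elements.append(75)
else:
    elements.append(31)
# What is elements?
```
[15, 31]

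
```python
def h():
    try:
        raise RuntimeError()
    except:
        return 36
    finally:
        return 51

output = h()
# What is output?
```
51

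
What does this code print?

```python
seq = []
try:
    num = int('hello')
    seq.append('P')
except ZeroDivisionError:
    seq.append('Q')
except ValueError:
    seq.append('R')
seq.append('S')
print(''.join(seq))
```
RS

ValueError is caught by its specific handler, not ZeroDivisionError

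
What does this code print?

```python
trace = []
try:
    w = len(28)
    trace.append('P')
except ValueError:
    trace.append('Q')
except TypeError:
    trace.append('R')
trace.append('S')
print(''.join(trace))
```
RS

TypeError is caught by its specific handler, not ValueError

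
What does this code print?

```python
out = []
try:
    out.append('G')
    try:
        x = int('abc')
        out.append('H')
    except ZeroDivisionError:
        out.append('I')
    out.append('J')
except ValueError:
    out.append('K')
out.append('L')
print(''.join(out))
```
GKL

Inner handler doesn't match, propagates to outer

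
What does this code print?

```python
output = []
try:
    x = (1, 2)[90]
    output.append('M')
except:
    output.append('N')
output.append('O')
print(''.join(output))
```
NO

Exception raised in try, caught by bare except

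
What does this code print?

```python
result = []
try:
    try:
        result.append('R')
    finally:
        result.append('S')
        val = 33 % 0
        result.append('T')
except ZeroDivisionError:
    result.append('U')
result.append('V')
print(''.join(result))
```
RSUV

Exception in inner finally caught by outer except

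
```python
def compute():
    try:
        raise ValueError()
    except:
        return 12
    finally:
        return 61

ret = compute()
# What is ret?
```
61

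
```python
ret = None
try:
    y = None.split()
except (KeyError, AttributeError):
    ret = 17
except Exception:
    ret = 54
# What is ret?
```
17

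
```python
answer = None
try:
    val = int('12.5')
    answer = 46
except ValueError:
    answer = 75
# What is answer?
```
75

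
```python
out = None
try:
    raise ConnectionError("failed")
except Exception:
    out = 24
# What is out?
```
24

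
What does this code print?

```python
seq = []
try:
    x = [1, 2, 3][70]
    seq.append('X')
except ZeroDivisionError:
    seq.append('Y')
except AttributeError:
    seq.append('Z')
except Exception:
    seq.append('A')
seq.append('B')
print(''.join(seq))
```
AB

IndexError not specifically caught, falls to Exception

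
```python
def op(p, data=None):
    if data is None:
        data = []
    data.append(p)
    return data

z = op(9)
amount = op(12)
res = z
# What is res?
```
[9]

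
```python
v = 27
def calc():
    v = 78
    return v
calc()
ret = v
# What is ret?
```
27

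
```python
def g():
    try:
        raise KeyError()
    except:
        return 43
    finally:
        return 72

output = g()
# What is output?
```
72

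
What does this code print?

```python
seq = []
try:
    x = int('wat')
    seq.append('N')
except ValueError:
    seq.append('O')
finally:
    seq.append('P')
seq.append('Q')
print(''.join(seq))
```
OPQ

finally always runs, even after exception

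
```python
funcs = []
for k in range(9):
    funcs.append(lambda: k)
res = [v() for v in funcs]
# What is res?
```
[8, 8, 8, 8, 8, 8, 8, 8, 8]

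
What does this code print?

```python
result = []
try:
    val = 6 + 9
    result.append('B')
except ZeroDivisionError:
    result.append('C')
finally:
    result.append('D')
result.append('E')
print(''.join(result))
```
BDE

finally runs after normal execution too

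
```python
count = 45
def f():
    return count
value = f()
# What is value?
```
45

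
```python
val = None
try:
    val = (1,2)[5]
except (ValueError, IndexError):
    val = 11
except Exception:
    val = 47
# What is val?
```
11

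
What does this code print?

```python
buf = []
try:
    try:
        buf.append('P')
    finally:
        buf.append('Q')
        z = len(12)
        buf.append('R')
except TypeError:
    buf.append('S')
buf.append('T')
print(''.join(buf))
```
PQST

Exception in inner finally caught by outer except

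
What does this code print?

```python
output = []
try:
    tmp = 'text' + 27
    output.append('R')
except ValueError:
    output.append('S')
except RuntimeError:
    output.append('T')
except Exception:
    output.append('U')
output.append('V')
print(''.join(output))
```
UV

TypeError not specifically caught, falls to Exception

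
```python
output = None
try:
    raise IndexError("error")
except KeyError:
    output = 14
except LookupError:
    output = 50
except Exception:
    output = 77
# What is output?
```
50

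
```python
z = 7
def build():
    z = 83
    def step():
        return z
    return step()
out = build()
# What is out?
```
83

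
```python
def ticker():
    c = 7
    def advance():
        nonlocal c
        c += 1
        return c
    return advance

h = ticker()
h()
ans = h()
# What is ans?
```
9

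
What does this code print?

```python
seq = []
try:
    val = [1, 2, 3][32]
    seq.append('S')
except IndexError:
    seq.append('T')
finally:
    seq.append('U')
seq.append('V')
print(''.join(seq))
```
TUV

finally always runs, even after exception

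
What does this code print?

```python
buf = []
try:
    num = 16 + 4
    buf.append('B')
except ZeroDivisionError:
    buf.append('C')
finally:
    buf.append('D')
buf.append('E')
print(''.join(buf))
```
BDE

finally runs after normal execution too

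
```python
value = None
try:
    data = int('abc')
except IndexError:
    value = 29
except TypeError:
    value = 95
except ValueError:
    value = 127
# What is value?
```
127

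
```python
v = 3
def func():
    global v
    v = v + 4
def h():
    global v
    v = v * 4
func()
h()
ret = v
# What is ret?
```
28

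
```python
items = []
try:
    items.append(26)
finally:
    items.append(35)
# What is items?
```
[26, 35]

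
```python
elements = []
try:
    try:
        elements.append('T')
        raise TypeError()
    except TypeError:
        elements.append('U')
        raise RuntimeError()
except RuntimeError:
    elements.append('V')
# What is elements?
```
['T', 'U', 'V']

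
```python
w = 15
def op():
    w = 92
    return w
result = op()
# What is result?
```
92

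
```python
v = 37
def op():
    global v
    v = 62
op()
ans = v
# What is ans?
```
62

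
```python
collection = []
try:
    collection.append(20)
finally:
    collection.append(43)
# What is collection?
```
[20, 43]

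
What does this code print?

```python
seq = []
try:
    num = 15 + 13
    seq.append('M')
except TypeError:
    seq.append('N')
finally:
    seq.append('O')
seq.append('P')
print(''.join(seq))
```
MOP

finally runs after normal execution too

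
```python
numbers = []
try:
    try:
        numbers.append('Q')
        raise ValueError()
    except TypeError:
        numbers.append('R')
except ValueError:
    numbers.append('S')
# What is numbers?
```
['Q', 'S']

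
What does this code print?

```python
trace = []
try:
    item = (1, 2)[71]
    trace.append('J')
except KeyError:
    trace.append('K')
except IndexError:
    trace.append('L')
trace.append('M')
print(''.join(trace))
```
LM

IndexError is caught by its specific handler, not KeyError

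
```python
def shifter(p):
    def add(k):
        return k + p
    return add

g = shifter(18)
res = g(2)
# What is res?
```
20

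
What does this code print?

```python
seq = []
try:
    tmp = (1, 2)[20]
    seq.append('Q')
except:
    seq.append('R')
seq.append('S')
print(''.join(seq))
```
RS

Exception raised in try, caught by bare except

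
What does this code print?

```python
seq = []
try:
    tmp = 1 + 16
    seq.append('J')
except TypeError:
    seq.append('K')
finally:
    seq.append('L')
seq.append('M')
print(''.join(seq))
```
JLM

finally runs after normal execution too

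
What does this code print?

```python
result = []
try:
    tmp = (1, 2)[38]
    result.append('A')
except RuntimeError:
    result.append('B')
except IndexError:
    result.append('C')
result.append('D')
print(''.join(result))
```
CD

IndexError is caught by its specific handler, not RuntimeError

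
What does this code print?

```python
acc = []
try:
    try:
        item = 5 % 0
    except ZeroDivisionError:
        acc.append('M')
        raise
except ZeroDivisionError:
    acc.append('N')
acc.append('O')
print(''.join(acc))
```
MNO

raise without argument re-raises current exception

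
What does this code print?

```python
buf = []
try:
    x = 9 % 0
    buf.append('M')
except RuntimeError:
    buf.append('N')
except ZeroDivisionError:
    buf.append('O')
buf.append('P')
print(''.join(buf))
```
OP

ZeroDivisionError is caught by its specific handler, not RuntimeError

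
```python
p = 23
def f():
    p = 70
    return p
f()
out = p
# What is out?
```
23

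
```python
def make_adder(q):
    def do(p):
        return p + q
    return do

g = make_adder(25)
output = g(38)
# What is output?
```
63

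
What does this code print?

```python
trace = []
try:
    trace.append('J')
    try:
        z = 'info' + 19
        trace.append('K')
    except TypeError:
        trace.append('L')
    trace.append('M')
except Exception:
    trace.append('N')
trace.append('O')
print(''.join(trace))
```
JLMO

Inner exception caught by inner handler, outer continues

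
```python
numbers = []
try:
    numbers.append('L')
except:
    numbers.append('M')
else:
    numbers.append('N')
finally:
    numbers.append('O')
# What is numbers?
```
['L', 'N', 'O']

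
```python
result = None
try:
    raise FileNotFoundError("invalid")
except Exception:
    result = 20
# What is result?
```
20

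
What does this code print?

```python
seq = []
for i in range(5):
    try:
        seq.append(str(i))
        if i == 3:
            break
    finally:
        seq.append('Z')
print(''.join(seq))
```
0Z1Z2Z3Z

finally runs even when breaking out of loop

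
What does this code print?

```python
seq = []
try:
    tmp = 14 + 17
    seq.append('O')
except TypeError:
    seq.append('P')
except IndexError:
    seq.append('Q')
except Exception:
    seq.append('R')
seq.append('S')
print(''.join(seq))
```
OS

No exception, try block completes normally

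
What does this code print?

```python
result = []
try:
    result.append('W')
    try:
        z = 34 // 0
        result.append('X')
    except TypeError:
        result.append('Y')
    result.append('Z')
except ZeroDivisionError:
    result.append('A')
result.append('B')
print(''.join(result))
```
WAB

Inner handler doesn't match, propagates to outer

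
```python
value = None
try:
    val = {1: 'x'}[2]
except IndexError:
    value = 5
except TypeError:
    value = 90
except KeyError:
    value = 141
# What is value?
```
141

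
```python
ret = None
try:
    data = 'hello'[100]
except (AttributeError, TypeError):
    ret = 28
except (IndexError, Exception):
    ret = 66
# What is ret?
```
66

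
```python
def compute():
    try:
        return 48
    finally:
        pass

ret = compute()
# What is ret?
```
48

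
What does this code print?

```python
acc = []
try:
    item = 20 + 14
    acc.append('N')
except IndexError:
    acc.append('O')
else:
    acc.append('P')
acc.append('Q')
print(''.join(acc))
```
NPQ

else block runs when no exception occurs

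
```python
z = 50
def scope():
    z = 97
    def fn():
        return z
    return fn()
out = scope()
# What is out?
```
97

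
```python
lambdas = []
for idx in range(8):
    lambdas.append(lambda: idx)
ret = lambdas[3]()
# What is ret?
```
7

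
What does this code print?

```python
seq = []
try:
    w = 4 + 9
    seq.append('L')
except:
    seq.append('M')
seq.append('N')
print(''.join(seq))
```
LN

No exception, try block completes normally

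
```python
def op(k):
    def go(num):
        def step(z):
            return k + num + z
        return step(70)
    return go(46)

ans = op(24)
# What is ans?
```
140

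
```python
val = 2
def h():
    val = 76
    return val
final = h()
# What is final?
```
76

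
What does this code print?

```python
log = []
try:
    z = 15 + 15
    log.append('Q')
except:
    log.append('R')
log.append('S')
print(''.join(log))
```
QS

No exception, try block completes normally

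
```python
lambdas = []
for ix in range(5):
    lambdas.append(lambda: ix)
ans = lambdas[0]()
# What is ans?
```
4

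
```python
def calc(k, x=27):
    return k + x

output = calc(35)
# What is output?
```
62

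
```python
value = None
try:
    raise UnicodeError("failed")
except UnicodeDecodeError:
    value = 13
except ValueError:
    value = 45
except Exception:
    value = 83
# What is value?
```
45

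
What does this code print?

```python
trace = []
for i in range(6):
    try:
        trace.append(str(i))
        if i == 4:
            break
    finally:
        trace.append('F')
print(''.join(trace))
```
0F1F2F3F4F

finally runs even when breaking out of loop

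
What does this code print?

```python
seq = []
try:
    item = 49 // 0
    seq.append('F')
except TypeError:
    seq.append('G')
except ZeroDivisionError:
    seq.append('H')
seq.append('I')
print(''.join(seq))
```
HI

ZeroDivisionError is caught by its specific handler, not TypeError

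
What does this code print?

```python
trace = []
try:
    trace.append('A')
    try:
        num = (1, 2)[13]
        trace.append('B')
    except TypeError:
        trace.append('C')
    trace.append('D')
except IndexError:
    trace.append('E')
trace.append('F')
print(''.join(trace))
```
AEF

Inner handler doesn't match, propagates to outer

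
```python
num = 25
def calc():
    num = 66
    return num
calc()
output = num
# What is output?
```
25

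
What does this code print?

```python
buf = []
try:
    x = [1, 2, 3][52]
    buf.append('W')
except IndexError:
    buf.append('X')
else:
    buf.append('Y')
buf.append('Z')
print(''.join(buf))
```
XZ

else block skipped when exception is caught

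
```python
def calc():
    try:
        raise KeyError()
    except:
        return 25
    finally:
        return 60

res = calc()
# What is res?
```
60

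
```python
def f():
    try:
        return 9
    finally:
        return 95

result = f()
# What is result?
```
95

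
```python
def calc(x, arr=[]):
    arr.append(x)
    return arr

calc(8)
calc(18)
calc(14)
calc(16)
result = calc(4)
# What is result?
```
[8, 18, 14, 16, 4]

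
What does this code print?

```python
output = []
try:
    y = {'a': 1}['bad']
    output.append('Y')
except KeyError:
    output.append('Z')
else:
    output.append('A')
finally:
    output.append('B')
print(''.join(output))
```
ZB

Exception: except runs, else skipped, finally runs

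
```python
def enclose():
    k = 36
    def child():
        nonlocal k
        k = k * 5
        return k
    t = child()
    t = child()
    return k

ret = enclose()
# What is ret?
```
900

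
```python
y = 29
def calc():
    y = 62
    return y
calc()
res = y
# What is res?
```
29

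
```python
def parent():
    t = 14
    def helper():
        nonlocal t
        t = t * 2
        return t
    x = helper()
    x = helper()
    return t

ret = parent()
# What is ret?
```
56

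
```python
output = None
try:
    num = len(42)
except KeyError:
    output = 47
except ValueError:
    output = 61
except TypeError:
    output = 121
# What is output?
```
121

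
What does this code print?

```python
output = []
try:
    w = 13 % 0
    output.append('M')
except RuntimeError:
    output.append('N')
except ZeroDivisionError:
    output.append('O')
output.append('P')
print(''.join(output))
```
OP

ZeroDivisionError is caught by its specific handler, not RuntimeError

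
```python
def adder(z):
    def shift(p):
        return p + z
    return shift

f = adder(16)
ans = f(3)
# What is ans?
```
19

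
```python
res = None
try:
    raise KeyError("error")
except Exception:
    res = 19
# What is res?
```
19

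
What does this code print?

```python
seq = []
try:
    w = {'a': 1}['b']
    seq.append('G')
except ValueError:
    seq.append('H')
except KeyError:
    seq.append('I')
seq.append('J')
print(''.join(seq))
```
IJ

KeyError is caught by its specific handler, not ValueError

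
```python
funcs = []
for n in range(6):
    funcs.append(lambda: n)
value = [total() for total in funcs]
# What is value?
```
[5, 5, 5, 5, 5, 5]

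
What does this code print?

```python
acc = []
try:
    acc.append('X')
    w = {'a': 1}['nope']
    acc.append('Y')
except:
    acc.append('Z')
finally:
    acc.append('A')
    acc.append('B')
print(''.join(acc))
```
XZAB

Code before exception runs, then except, then all of finally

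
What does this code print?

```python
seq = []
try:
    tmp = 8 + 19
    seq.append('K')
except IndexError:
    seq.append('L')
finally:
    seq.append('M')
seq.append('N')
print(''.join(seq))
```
KMN

finally runs after normal execution too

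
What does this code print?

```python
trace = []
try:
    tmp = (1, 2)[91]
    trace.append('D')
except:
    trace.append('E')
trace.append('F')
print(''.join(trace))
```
EF

Exception raised in try, caught by bare except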